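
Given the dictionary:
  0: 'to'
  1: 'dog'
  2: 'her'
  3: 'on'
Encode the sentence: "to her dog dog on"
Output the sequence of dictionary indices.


Look up each word in the dictionary:
  'to' -> 0
  'her' -> 2
  'dog' -> 1
  'dog' -> 1
  'on' -> 3

Encoded: [0, 2, 1, 1, 3]


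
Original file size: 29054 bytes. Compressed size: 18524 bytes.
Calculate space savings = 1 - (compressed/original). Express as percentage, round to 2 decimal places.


ratio = compressed/original = 18524/29054 = 0.637571
savings = 1 - ratio = 1 - 0.637571 = 0.362429
as a percentage: 0.362429 * 100 = 36.24%

Space savings = 1 - 18524/29054 = 36.24%


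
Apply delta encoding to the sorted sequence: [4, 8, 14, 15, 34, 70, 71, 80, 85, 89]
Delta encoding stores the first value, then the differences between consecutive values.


First value: 4
Deltas:
  8 - 4 = 4
  14 - 8 = 6
  15 - 14 = 1
  34 - 15 = 19
  70 - 34 = 36
  71 - 70 = 1
  80 - 71 = 9
  85 - 80 = 5
  89 - 85 = 4


Delta encoded: [4, 4, 6, 1, 19, 36, 1, 9, 5, 4]


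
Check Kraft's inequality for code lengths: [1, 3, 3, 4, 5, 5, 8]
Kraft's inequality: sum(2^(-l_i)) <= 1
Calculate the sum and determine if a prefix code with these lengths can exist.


Sum = 2^(-1) + 2^(-3) + 2^(-3) + 2^(-4) + 2^(-5) + 2^(-5) + 2^(-8)
    = 0.5 + 0.125 + 0.125 + 0.0625 + 0.03125 + 0.03125 + 0.00390625
    = 225/256 = 0.87890625
Since 0.87890625 <= 1, Kraft's inequality IS satisfied.
A prefix code with these lengths CAN exist.

Kraft sum = 0.87890625. Satisfied.


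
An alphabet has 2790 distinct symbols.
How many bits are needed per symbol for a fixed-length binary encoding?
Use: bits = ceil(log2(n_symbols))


log2(2790) = 11.446
Bracket: 2^11 = 2048 < 2790 <= 2^12 = 4096
So ceil(log2(2790)) = 12

bits = ceil(log2(2790)) = ceil(11.446) = 12 bits


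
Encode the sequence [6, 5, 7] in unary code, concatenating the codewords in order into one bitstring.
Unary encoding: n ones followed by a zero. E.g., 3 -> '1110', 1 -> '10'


Encode each number as n ones followed by a terminating 0:
  6 -> 1111110 (7 bits)
  5 -> 111110 (6 bits)
  7 -> 11111110 (8 bits)
Total length = 7 + 6 + 8 = 21 bits.

Unary([6, 5, 7]) = 111111011111011111110 (21 bits)


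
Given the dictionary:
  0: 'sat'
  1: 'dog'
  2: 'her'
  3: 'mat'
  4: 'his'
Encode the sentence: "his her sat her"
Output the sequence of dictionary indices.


Look up each word in the dictionary:
  'his' -> 4
  'her' -> 2
  'sat' -> 0
  'her' -> 2

Encoded: [4, 2, 0, 2]


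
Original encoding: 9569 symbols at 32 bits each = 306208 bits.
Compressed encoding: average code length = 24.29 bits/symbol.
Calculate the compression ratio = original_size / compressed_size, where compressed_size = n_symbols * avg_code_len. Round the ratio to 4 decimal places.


original_size = n_symbols * orig_bits = 9569 * 32 = 306208 bits
compressed_size = n_symbols * avg_code_len = 9569 * 24.29 = 232431.01 bits
ratio = original_size / compressed_size = 306208 / 232431.01 = 1.3174

Compression ratio = 1.3174


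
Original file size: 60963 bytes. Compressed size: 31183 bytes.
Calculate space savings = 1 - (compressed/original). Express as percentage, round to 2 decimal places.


ratio = compressed/original = 31183/60963 = 0.511507
savings = 1 - ratio = 1 - 0.511507 = 0.488493
as a percentage: 0.488493 * 100 = 48.85%

Space savings = 1 - 31183/60963 = 48.85%


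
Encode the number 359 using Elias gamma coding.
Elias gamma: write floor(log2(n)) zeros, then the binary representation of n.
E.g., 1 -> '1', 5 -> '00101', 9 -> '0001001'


num_bits = floor(log2(359)) + 1 = 9
leading_zeros = num_bits - 1 = 8
binary(359) = 101100111

Elias gamma(359) = '00000000' + '101100111' = 00000000101100111 (17 bits)


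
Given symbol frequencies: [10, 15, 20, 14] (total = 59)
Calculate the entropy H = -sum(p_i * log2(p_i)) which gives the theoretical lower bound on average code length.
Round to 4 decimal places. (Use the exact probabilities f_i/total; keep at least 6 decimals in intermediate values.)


Per-symbol terms -p_i * log2(p_i) with p_i = f_i/59:
  p = 10/59 = 0.169492: log2(p) = -2.560715, -p*log2(p) = 0.434019
  p = 15/59 = 0.254237: log2(p) = -1.975752, -p*log2(p) = 0.502310
  p = 20/59 = 0.338983: log2(p) = -1.560715, -p*log2(p) = 0.529056
  p = 14/59 = 0.237288: log2(p) = -2.075288, -p*log2(p) = 0.492441
H = 0.434019 + 0.502310 + 0.529056 + 0.492441 = 1.957826

H = 1.9578 bits/symbol


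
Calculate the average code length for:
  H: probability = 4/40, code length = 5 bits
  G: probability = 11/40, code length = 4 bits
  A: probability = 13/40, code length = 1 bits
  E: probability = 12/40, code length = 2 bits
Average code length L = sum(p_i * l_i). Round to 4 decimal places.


Weighted contributions p_i * l_i:
  H: (4/40) * 5 = 20/40
  G: (11/40) * 4 = 44/40
  A: (13/40) * 1 = 13/40
  E: (12/40) * 2 = 24/40
Sum = (20 + 44 + 13 + 24)/40 = 101/40

L = 101/40 = 2.5250 bits/symbol


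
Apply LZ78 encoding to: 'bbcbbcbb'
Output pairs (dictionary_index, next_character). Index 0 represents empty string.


LZ78 encoding steps:
Dictionary: {0: ''}
Step 1: w='' (idx 0), next='b' -> output (0, 'b'), add 'b' as idx 1
Step 2: w='b' (idx 1), next='c' -> output (1, 'c'), add 'bc' as idx 2
Step 3: w='b' (idx 1), next='b' -> output (1, 'b'), add 'bb' as idx 3
Step 4: w='' (idx 0), next='c' -> output (0, 'c'), add 'c' as idx 4
Step 5: w='bb' (idx 3), end of input -> output (3, '')


Encoded: [(0, 'b'), (1, 'c'), (1, 'b'), (0, 'c'), (3, '')]


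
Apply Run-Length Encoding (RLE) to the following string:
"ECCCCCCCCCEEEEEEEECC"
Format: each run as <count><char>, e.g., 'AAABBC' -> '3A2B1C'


Scanning runs left to right:
  i=0: run of 'E' x 1 -> '1E'
  i=1: run of 'C' x 9 -> '9C'
  i=10: run of 'E' x 8 -> '8E'
  i=18: run of 'C' x 2 -> '2C'

RLE = 1E9C8E2C


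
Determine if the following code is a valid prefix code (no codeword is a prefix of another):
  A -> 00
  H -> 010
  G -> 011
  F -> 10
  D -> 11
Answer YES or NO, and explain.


Checking each pair (does one codeword prefix another?):
  A='00' vs H='010': no prefix
  A='00' vs G='011': no prefix
  A='00' vs F='10': no prefix
  A='00' vs D='11': no prefix
  H='010' vs A='00': no prefix
  H='010' vs G='011': no prefix
  H='010' vs F='10': no prefix
  H='010' vs D='11': no prefix
  G='011' vs A='00': no prefix
  G='011' vs H='010': no prefix
  G='011' vs F='10': no prefix
  G='011' vs D='11': no prefix
  F='10' vs A='00': no prefix
  F='10' vs H='010': no prefix
  F='10' vs G='011': no prefix
  F='10' vs D='11': no prefix
  D='11' vs A='00': no prefix
  D='11' vs H='010': no prefix
  D='11' vs G='011': no prefix
  D='11' vs F='10': no prefix
No violation found over all pairs.

YES -- this is a valid prefix code. No codeword is a prefix of any other codeword.


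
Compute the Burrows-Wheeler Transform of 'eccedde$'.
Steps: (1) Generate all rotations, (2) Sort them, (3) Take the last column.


Rotations (sorted):
  0: $eccedde -> last char: e
  1: ccedde$e -> last char: e
  2: cedde$ec -> last char: c
  3: dde$ecce -> last char: e
  4: de$ecced -> last char: d
  5: e$eccedd -> last char: d
  6: eccedde$ -> last char: $
  7: edde$ecc -> last char: c


BWT = eecedd$c


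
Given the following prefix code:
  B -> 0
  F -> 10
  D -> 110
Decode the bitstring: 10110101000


Decoding step by step:
Bits 10 -> F
Bits 110 -> D
Bits 10 -> F
Bits 10 -> F
Bits 0 -> B
Bits 0 -> B


Decoded message: FDFFBB


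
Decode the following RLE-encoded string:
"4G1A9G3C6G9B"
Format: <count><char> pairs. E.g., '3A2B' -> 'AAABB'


Expanding each <count><char> pair:
  4G -> 'GGGG'
  1A -> 'A'
  9G -> 'GGGGGGGGG'
  3C -> 'CCC'
  6G -> 'GGGGGG'
  9B -> 'BBBBBBBBB'

Decoded = GGGGAGGGGGGGGGCCCGGGGGGBBBBBBBBB


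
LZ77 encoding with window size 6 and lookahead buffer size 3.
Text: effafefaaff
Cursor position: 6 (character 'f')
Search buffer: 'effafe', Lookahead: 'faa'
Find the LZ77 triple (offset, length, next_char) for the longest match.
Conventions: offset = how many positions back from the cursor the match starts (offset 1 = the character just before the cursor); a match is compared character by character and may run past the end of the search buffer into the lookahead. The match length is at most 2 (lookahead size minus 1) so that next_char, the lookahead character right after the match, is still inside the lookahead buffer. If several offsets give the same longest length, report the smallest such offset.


Try each offset into the search buffer:
  offset=1 (pos 5, char 'e'): match length 0
  offset=2 (pos 4, char 'f'): match length 1
  offset=3 (pos 3, char 'a'): match length 0
  offset=4 (pos 2, char 'f'): match length 2
  offset=5 (pos 1, char 'f'): match length 1
  offset=6 (pos 0, char 'e'): match length 0
Longest match has length 2 at offset 4.
next_char = character at position 6 + 2 = 8 -> 'a'

Best match: offset=4, length=2 (matching 'fa' starting at position 2)
LZ77 triple: (4, 2, 'a')


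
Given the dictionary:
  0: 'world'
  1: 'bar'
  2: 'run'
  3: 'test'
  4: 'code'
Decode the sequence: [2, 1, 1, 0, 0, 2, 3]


Look up each index in the dictionary:
  2 -> 'run'
  1 -> 'bar'
  1 -> 'bar'
  0 -> 'world'
  0 -> 'world'
  2 -> 'run'
  3 -> 'test'

Decoded: "run bar bar world world run test"


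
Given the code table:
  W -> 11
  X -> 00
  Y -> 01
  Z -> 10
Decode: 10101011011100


Decoding:
10 -> Z
10 -> Z
10 -> Z
11 -> W
01 -> Y
11 -> W
00 -> X


Result: ZZZWYWX


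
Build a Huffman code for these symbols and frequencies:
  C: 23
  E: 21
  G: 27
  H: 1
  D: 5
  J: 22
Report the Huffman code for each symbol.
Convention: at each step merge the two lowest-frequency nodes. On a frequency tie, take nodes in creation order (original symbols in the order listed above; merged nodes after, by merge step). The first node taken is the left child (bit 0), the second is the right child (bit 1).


Huffman tree construction:
Step 1: Merge H(1) + D(5) = 6
Step 2: Merge (H+D)(6) + E(21) = 27
Step 3: Merge J(22) + C(23) = 45
Step 4: Merge G(27) + ((H+D)+E)(27) = 54
Step 5: Merge (J+C)(45) + (G+((H+D)+E))(54) = 99
Read each symbol's code off the tree from the root (left child = 0, right child = 1).

Codes:
  C: 01 (length 2)
  E: 111 (length 3)
  G: 10 (length 2)
  H: 1100 (length 4)
  D: 1101 (length 4)
  J: 00 (length 2)
Average code length: 231/99 = 2.3333 bits/symbol


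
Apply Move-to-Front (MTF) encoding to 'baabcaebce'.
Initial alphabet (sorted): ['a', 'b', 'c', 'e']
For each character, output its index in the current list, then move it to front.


MTF encoding:
'b': index 1 in ['a', 'b', 'c', 'e'] -> ['b', 'a', 'c', 'e']
'a': index 1 in ['b', 'a', 'c', 'e'] -> ['a', 'b', 'c', 'e']
'a': index 0 in ['a', 'b', 'c', 'e'] -> ['a', 'b', 'c', 'e']
'b': index 1 in ['a', 'b', 'c', 'e'] -> ['b', 'a', 'c', 'e']
'c': index 2 in ['b', 'a', 'c', 'e'] -> ['c', 'b', 'a', 'e']
'a': index 2 in ['c', 'b', 'a', 'e'] -> ['a', 'c', 'b', 'e']
'e': index 3 in ['a', 'c', 'b', 'e'] -> ['e', 'a', 'c', 'b']
'b': index 3 in ['e', 'a', 'c', 'b'] -> ['b', 'e', 'a', 'c']
'c': index 3 in ['b', 'e', 'a', 'c'] -> ['c', 'b', 'e', 'a']
'e': index 2 in ['c', 'b', 'e', 'a'] -> ['e', 'c', 'b', 'a']


Output: [1, 1, 0, 1, 2, 2, 3, 3, 3, 2]


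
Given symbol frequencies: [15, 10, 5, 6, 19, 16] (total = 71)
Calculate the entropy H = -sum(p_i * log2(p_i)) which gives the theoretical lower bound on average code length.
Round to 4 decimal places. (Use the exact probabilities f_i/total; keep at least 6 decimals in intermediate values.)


Per-symbol terms -p_i * log2(p_i) with p_i = f_i/71:
  p = 15/71 = 0.211268: log2(p) = -2.242857, -p*log2(p) = 0.473843
  p = 10/71 = 0.140845: log2(p) = -2.827819, -p*log2(p) = 0.398284
  p = 5/71 = 0.070423: log2(p) = -3.827819, -p*log2(p) = 0.269565
  p = 6/71 = 0.084507: log2(p) = -3.564785, -p*log2(p) = 0.301249
  p = 19/71 = 0.267606: log2(p) = -1.901820, -p*log2(p) = 0.508938
  p = 16/71 = 0.225352: log2(p) = -2.149747, -p*log2(p) = 0.484450
H = 0.473843 + 0.398284 + 0.269565 + 0.301249 + 0.508938 + 0.484450 = 2.436329

H = 2.4363 bits/symbol


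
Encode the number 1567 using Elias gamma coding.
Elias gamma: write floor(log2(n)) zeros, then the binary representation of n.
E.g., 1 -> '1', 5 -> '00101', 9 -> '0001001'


num_bits = floor(log2(1567)) + 1 = 11
leading_zeros = num_bits - 1 = 10
binary(1567) = 11000011111

Elias gamma(1567) = '0000000000' + '11000011111' = 000000000011000011111 (21 bits)


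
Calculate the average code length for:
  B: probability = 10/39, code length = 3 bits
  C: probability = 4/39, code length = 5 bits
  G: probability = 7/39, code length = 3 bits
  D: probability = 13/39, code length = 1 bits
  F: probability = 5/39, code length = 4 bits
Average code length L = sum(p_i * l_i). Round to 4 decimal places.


Weighted contributions p_i * l_i:
  B: (10/39) * 3 = 30/39
  C: (4/39) * 5 = 20/39
  G: (7/39) * 3 = 21/39
  D: (13/39) * 1 = 13/39
  F: (5/39) * 4 = 20/39
Sum = (30 + 20 + 21 + 13 + 20)/39 = 104/39

L = 104/39 = 2.6667 bits/symbol


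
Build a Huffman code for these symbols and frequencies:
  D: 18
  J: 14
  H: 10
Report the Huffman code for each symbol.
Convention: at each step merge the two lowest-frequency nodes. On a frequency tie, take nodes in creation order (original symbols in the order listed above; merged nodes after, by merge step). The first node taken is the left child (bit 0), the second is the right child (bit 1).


Huffman tree construction:
Step 1: Merge H(10) + J(14) = 24
Step 2: Merge D(18) + (H+J)(24) = 42
Read each symbol's code off the tree from the root (left child = 0, right child = 1).

Codes:
  D: 0 (length 1)
  J: 11 (length 2)
  H: 10 (length 2)
Average code length: 66/42 = 1.5714 bits/symbol


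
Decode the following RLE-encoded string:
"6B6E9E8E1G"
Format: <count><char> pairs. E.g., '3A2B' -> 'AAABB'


Expanding each <count><char> pair:
  6B -> 'BBBBBB'
  6E -> 'EEEEEE'
  9E -> 'EEEEEEEEE'
  8E -> 'EEEEEEEE'
  1G -> 'G'

Decoded = BBBBBBEEEEEEEEEEEEEEEEEEEEEEEG


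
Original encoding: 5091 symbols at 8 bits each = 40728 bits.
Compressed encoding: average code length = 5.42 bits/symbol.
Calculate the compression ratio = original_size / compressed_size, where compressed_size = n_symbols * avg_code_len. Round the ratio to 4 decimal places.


original_size = n_symbols * orig_bits = 5091 * 8 = 40728 bits
compressed_size = n_symbols * avg_code_len = 5091 * 5.42 = 27593.22 bits
ratio = original_size / compressed_size = 40728 / 27593.22 = 1.476

Compression ratio = 1.476


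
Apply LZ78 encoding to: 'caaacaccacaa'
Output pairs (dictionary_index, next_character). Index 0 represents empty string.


LZ78 encoding steps:
Dictionary: {0: ''}
Step 1: w='' (idx 0), next='c' -> output (0, 'c'), add 'c' as idx 1
Step 2: w='' (idx 0), next='a' -> output (0, 'a'), add 'a' as idx 2
Step 3: w='a' (idx 2), next='a' -> output (2, 'a'), add 'aa' as idx 3
Step 4: w='c' (idx 1), next='a' -> output (1, 'a'), add 'ca' as idx 4
Step 5: w='c' (idx 1), next='c' -> output (1, 'c'), add 'cc' as idx 5
Step 6: w='a' (idx 2), next='c' -> output (2, 'c'), add 'ac' as idx 6
Step 7: w='aa' (idx 3), end of input -> output (3, '')


Encoded: [(0, 'c'), (0, 'a'), (2, 'a'), (1, 'a'), (1, 'c'), (2, 'c'), (3, '')]


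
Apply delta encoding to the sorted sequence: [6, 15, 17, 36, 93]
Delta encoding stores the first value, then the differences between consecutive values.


First value: 6
Deltas:
  15 - 6 = 9
  17 - 15 = 2
  36 - 17 = 19
  93 - 36 = 57


Delta encoded: [6, 9, 2, 19, 57]


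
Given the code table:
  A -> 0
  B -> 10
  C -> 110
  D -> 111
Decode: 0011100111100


Decoding:
0 -> A
0 -> A
111 -> D
0 -> A
0 -> A
111 -> D
10 -> B
0 -> A


Result: AADAADBA


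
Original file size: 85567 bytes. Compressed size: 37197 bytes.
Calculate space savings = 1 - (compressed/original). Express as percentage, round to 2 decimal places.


ratio = compressed/original = 37197/85567 = 0.434712
savings = 1 - ratio = 1 - 0.434712 = 0.565288
as a percentage: 0.565288 * 100 = 56.53%

Space savings = 1 - 37197/85567 = 56.53%


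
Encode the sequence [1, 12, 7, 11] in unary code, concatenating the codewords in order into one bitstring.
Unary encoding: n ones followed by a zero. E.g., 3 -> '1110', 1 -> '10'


Encode each number as n ones followed by a terminating 0:
  1 -> 10 (2 bits)
  12 -> 1111111111110 (13 bits)
  7 -> 11111110 (8 bits)
  11 -> 111111111110 (12 bits)
Total length = 2 + 13 + 8 + 12 = 35 bits.

Unary([1, 12, 7, 11]) = 10111111111111011111110111111111110 (35 bits)


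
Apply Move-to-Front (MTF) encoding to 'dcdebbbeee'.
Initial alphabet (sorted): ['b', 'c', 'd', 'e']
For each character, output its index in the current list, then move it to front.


MTF encoding:
'd': index 2 in ['b', 'c', 'd', 'e'] -> ['d', 'b', 'c', 'e']
'c': index 2 in ['d', 'b', 'c', 'e'] -> ['c', 'd', 'b', 'e']
'd': index 1 in ['c', 'd', 'b', 'e'] -> ['d', 'c', 'b', 'e']
'e': index 3 in ['d', 'c', 'b', 'e'] -> ['e', 'd', 'c', 'b']
'b': index 3 in ['e', 'd', 'c', 'b'] -> ['b', 'e', 'd', 'c']
'b': index 0 in ['b', 'e', 'd', 'c'] -> ['b', 'e', 'd', 'c']
'b': index 0 in ['b', 'e', 'd', 'c'] -> ['b', 'e', 'd', 'c']
'e': index 1 in ['b', 'e', 'd', 'c'] -> ['e', 'b', 'd', 'c']
'e': index 0 in ['e', 'b', 'd', 'c'] -> ['e', 'b', 'd', 'c']
'e': index 0 in ['e', 'b', 'd', 'c'] -> ['e', 'b', 'd', 'c']


Output: [2, 2, 1, 3, 3, 0, 0, 1, 0, 0]


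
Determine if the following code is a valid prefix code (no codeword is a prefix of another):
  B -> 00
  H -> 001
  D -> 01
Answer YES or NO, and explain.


Checking each pair (does one codeword prefix another?):
  B='00' vs H='001': prefix -- VIOLATION

NO -- this is NOT a valid prefix code. B (00) is a prefix of H (001).


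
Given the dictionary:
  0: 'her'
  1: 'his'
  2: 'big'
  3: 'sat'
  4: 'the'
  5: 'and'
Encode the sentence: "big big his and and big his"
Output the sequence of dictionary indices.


Look up each word in the dictionary:
  'big' -> 2
  'big' -> 2
  'his' -> 1
  'and' -> 5
  'and' -> 5
  'big' -> 2
  'his' -> 1

Encoded: [2, 2, 1, 5, 5, 2, 1]


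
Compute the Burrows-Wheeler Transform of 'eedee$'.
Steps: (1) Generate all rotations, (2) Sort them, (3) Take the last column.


Rotations (sorted):
  0: $eedee -> last char: e
  1: dee$ee -> last char: e
  2: e$eede -> last char: e
  3: edee$e -> last char: e
  4: ee$eed -> last char: d
  5: eedee$ -> last char: $


BWT = eeeed$


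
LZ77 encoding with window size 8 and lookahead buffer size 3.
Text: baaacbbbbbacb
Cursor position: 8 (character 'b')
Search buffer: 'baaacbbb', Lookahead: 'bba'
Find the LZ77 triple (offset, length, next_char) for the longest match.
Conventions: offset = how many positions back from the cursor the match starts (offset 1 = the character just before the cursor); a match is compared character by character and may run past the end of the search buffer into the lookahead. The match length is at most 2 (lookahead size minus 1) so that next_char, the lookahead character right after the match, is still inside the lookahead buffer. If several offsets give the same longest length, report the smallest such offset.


Try each offset into the search buffer:
  offset=1 (pos 7, char 'b'): match length 2
  offset=2 (pos 6, char 'b'): match length 2
  offset=3 (pos 5, char 'b'): match length 2
  offset=4 (pos 4, char 'c'): match length 0
  offset=5 (pos 3, char 'a'): match length 0
  offset=6 (pos 2, char 'a'): match length 0
  offset=7 (pos 1, char 'a'): match length 0
  offset=8 (pos 0, char 'b'): match length 1
Longest match has length 2, found at offsets 1, 2, 3; take the smallest, offset 1.
next_char = character at position 8 + 2 = 10 -> 'a'

Best match: offset=1, length=2 (matching 'bb' starting at position 7)
LZ77 triple: (1, 2, 'a')


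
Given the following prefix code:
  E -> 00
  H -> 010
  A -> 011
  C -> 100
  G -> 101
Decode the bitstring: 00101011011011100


Decoding step by step:
Bits 00 -> E
Bits 101 -> G
Bits 011 -> A
Bits 011 -> A
Bits 011 -> A
Bits 100 -> C


Decoded message: EGAAAC


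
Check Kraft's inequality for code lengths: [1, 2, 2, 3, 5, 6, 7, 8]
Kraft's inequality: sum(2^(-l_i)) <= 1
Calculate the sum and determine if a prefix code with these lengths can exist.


Sum = 2^(-1) + 2^(-2) + 2^(-2) + 2^(-3) + 2^(-5) + 2^(-6) + 2^(-7) + 2^(-8)
    = 0.5 + 0.25 + 0.25 + 0.125 + 0.03125 + 0.015625 + 0.0078125 + 0.00390625
    = 303/256 = 1.18359375
Since 1.18359375 > 1, Kraft's inequality is NOT satisfied.
A prefix code with these lengths CANNOT exist.

Kraft sum = 1.18359375. Not satisfied.


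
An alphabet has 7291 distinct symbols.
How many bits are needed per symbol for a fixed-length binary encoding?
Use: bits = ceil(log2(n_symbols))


log2(7291) = 12.8319
Bracket: 2^12 = 4096 < 7291 <= 2^13 = 8192
So ceil(log2(7291)) = 13

bits = ceil(log2(7291)) = ceil(12.8319) = 13 bits


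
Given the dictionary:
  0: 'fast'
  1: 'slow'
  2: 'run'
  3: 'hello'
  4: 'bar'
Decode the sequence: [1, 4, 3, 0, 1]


Look up each index in the dictionary:
  1 -> 'slow'
  4 -> 'bar'
  3 -> 'hello'
  0 -> 'fast'
  1 -> 'slow'

Decoded: "slow bar hello fast slow"


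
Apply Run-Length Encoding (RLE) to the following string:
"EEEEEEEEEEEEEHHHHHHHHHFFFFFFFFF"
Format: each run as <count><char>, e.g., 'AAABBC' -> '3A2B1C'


Scanning runs left to right:
  i=0: run of 'E' x 13 -> '13E'
  i=13: run of 'H' x 9 -> '9H'
  i=22: run of 'F' x 9 -> '9F'

RLE = 13E9H9F


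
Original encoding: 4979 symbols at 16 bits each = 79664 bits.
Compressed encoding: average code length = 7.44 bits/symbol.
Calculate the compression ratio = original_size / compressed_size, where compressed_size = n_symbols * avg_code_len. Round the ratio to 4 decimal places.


original_size = n_symbols * orig_bits = 4979 * 16 = 79664 bits
compressed_size = n_symbols * avg_code_len = 4979 * 7.44 = 37043.76 bits
ratio = original_size / compressed_size = 79664 / 37043.76 = 2.1505

Compression ratio = 2.1505


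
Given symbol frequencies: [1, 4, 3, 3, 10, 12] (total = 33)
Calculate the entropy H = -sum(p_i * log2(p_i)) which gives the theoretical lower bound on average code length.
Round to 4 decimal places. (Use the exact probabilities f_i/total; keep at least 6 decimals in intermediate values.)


Per-symbol terms -p_i * log2(p_i) with p_i = f_i/33:
  p = 1/33 = 0.030303: log2(p) = -5.044394, -p*log2(p) = 0.152860
  p = 4/33 = 0.121212: log2(p) = -3.044394, -p*log2(p) = 0.369017
  p = 3/33 = 0.090909: log2(p) = -3.459432, -p*log2(p) = 0.314494
  p = 3/33 = 0.090909: log2(p) = -3.459432, -p*log2(p) = 0.314494
  p = 10/33 = 0.303030: log2(p) = -1.722466, -p*log2(p) = 0.521959
  p = 12/33 = 0.363636: log2(p) = -1.459432, -p*log2(p) = 0.530702
H = 0.152860 + 0.369017 + 0.314494 + 0.314494 + 0.521959 + 0.530702 = 2.203526

H = 2.2035 bits/symbol


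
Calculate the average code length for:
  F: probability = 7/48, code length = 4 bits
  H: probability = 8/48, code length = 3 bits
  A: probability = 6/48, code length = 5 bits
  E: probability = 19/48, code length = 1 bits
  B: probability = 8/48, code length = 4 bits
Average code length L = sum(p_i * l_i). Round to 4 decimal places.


Weighted contributions p_i * l_i:
  F: (7/48) * 4 = 28/48
  H: (8/48) * 3 = 24/48
  A: (6/48) * 5 = 30/48
  E: (19/48) * 1 = 19/48
  B: (8/48) * 4 = 32/48
Sum = (28 + 24 + 30 + 19 + 32)/48 = 133/48

L = 133/48 = 2.7708 bits/symbol


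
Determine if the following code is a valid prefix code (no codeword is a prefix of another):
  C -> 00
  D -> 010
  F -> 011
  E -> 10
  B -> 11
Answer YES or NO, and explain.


Checking each pair (does one codeword prefix another?):
  C='00' vs D='010': no prefix
  C='00' vs F='011': no prefix
  C='00' vs E='10': no prefix
  C='00' vs B='11': no prefix
  D='010' vs C='00': no prefix
  D='010' vs F='011': no prefix
  D='010' vs E='10': no prefix
  D='010' vs B='11': no prefix
  F='011' vs C='00': no prefix
  F='011' vs D='010': no prefix
  F='011' vs E='10': no prefix
  F='011' vs B='11': no prefix
  E='10' vs C='00': no prefix
  E='10' vs D='010': no prefix
  E='10' vs F='011': no prefix
  E='10' vs B='11': no prefix
  B='11' vs C='00': no prefix
  B='11' vs D='010': no prefix
  B='11' vs F='011': no prefix
  B='11' vs E='10': no prefix
No violation found over all pairs.

YES -- this is a valid prefix code. No codeword is a prefix of any other codeword.


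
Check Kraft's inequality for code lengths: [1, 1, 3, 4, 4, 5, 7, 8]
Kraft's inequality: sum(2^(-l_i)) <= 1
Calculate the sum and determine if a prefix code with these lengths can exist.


Sum = 2^(-1) + 2^(-1) + 2^(-3) + 2^(-4) + 2^(-4) + 2^(-5) + 2^(-7) + 2^(-8)
    = 0.5 + 0.5 + 0.125 + 0.0625 + 0.0625 + 0.03125 + 0.0078125 + 0.00390625
    = 331/256 = 1.29296875
Since 1.29296875 > 1, Kraft's inequality is NOT satisfied.
A prefix code with these lengths CANNOT exist.

Kraft sum = 1.29296875. Not satisfied.


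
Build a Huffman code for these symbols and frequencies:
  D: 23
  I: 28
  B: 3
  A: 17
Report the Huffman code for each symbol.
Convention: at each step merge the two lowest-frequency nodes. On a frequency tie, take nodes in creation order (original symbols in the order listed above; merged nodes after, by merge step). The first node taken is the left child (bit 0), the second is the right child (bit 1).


Huffman tree construction:
Step 1: Merge B(3) + A(17) = 20
Step 2: Merge (B+A)(20) + D(23) = 43
Step 3: Merge I(28) + ((B+A)+D)(43) = 71
Read each symbol's code off the tree from the root (left child = 0, right child = 1).

Codes:
  D: 11 (length 2)
  I: 0 (length 1)
  B: 100 (length 3)
  A: 101 (length 3)
Average code length: 134/71 = 1.8873 bits/symbol


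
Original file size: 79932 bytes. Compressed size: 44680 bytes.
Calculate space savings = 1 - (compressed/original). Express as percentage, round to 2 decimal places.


ratio = compressed/original = 44680/79932 = 0.558975
savings = 1 - ratio = 1 - 0.558975 = 0.441025
as a percentage: 0.441025 * 100 = 44.1%

Space savings = 1 - 44680/79932 = 44.1%


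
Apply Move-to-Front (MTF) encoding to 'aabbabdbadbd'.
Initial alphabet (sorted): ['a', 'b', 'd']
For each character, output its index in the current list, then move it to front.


MTF encoding:
'a': index 0 in ['a', 'b', 'd'] -> ['a', 'b', 'd']
'a': index 0 in ['a', 'b', 'd'] -> ['a', 'b', 'd']
'b': index 1 in ['a', 'b', 'd'] -> ['b', 'a', 'd']
'b': index 0 in ['b', 'a', 'd'] -> ['b', 'a', 'd']
'a': index 1 in ['b', 'a', 'd'] -> ['a', 'b', 'd']
'b': index 1 in ['a', 'b', 'd'] -> ['b', 'a', 'd']
'd': index 2 in ['b', 'a', 'd'] -> ['d', 'b', 'a']
'b': index 1 in ['d', 'b', 'a'] -> ['b', 'd', 'a']
'a': index 2 in ['b', 'd', 'a'] -> ['a', 'b', 'd']
'd': index 2 in ['a', 'b', 'd'] -> ['d', 'a', 'b']
'b': index 2 in ['d', 'a', 'b'] -> ['b', 'd', 'a']
'd': index 1 in ['b', 'd', 'a'] -> ['d', 'b', 'a']


Output: [0, 0, 1, 0, 1, 1, 2, 1, 2, 2, 2, 1]


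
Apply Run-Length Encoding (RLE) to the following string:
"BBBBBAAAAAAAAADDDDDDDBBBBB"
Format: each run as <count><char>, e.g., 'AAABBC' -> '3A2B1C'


Scanning runs left to right:
  i=0: run of 'B' x 5 -> '5B'
  i=5: run of 'A' x 9 -> '9A'
  i=14: run of 'D' x 7 -> '7D'
  i=21: run of 'B' x 5 -> '5B'

RLE = 5B9A7D5B


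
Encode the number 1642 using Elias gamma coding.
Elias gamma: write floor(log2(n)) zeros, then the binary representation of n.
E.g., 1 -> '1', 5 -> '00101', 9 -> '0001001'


num_bits = floor(log2(1642)) + 1 = 11
leading_zeros = num_bits - 1 = 10
binary(1642) = 11001101010

Elias gamma(1642) = '0000000000' + '11001101010' = 000000000011001101010 (21 bits)


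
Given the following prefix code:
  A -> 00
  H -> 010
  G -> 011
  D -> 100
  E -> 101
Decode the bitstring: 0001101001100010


Decoding step by step:
Bits 00 -> A
Bits 011 -> G
Bits 010 -> H
Bits 011 -> G
Bits 00 -> A
Bits 010 -> H


Decoded message: AGHGAH


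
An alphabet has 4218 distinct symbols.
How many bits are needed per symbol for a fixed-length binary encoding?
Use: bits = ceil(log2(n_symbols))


log2(4218) = 12.0423
Bracket: 2^12 = 4096 < 4218 <= 2^13 = 8192
So ceil(log2(4218)) = 13

bits = ceil(log2(4218)) = ceil(12.0423) = 13 bits


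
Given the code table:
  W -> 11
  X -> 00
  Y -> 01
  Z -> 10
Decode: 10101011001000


Decoding:
10 -> Z
10 -> Z
10 -> Z
11 -> W
00 -> X
10 -> Z
00 -> X


Result: ZZZWXZX


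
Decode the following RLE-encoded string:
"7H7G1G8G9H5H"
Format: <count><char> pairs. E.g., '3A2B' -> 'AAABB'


Expanding each <count><char> pair:
  7H -> 'HHHHHHH'
  7G -> 'GGGGGGG'
  1G -> 'G'
  8G -> 'GGGGGGGG'
  9H -> 'HHHHHHHHH'
  5H -> 'HHHHH'

Decoded = HHHHHHHGGGGGGGGGGGGGGGGHHHHHHHHHHHHHH


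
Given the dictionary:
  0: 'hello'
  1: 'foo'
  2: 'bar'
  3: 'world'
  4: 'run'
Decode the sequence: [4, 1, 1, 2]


Look up each index in the dictionary:
  4 -> 'run'
  1 -> 'foo'
  1 -> 'foo'
  2 -> 'bar'

Decoded: "run foo foo bar"


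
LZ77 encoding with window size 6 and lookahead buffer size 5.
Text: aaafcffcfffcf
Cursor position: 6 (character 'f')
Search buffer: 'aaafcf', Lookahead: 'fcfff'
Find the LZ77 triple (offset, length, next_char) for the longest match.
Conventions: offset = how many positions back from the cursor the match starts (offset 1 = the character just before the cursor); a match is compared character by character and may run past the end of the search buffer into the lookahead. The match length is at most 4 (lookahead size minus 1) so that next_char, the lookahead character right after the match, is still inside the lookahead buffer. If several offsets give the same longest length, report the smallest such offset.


Try each offset into the search buffer:
  offset=1 (pos 5, char 'f'): match length 1
  offset=2 (pos 4, char 'c'): match length 0
  offset=3 (pos 3, char 'f'): match length 4
  offset=4 (pos 2, char 'a'): match length 0
  offset=5 (pos 1, char 'a'): match length 0
  offset=6 (pos 0, char 'a'): match length 0
Longest match has length 4 at offset 3.
next_char = character at position 6 + 4 = 10 -> 'f'

Best match: offset=3, length=4 (matching 'fcff' starting at position 3)
LZ77 triple: (3, 4, 'f')


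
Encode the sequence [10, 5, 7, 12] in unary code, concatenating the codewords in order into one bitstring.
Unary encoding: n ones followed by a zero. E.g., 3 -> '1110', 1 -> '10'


Encode each number as n ones followed by a terminating 0:
  10 -> 11111111110 (11 bits)
  5 -> 111110 (6 bits)
  7 -> 11111110 (8 bits)
  12 -> 1111111111110 (13 bits)
Total length = 11 + 6 + 8 + 13 = 38 bits.

Unary([10, 5, 7, 12]) = 11111111110111110111111101111111111110 (38 bits)


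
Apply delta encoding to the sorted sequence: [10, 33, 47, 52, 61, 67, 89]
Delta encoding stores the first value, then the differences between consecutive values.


First value: 10
Deltas:
  33 - 10 = 23
  47 - 33 = 14
  52 - 47 = 5
  61 - 52 = 9
  67 - 61 = 6
  89 - 67 = 22


Delta encoded: [10, 23, 14, 5, 9, 6, 22]


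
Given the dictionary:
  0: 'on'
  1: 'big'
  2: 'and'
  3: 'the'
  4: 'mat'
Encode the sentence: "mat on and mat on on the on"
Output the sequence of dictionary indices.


Look up each word in the dictionary:
  'mat' -> 4
  'on' -> 0
  'and' -> 2
  'mat' -> 4
  'on' -> 0
  'on' -> 0
  'the' -> 3
  'on' -> 0

Encoded: [4, 0, 2, 4, 0, 0, 3, 0]


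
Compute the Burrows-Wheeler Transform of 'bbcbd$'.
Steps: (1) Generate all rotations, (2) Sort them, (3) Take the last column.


Rotations (sorted):
  0: $bbcbd -> last char: d
  1: bbcbd$ -> last char: $
  2: bcbd$b -> last char: b
  3: bd$bbc -> last char: c
  4: cbd$bb -> last char: b
  5: d$bbcb -> last char: b


BWT = d$bcbb


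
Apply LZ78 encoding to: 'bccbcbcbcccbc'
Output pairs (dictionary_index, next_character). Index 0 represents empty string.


LZ78 encoding steps:
Dictionary: {0: ''}
Step 1: w='' (idx 0), next='b' -> output (0, 'b'), add 'b' as idx 1
Step 2: w='' (idx 0), next='c' -> output (0, 'c'), add 'c' as idx 2
Step 3: w='c' (idx 2), next='b' -> output (2, 'b'), add 'cb' as idx 3
Step 4: w='cb' (idx 3), next='c' -> output (3, 'c'), add 'cbc' as idx 4
Step 5: w='b' (idx 1), next='c' -> output (1, 'c'), add 'bc' as idx 5
Step 6: w='c' (idx 2), next='c' -> output (2, 'c'), add 'cc' as idx 6
Step 7: w='bc' (idx 5), end of input -> output (5, '')


Encoded: [(0, 'b'), (0, 'c'), (2, 'b'), (3, 'c'), (1, 'c'), (2, 'c'), (5, '')]


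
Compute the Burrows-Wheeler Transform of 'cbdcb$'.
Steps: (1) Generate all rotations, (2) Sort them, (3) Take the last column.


Rotations (sorted):
  0: $cbdcb -> last char: b
  1: b$cbdc -> last char: c
  2: bdcb$c -> last char: c
  3: cb$cbd -> last char: d
  4: cbdcb$ -> last char: $
  5: dcb$cb -> last char: b


BWT = bccd$b


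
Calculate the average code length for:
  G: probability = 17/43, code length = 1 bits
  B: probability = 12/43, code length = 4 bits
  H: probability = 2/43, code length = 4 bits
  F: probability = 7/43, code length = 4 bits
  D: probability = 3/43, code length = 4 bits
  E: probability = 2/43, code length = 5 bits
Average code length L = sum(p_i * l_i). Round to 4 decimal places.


Weighted contributions p_i * l_i:
  G: (17/43) * 1 = 17/43
  B: (12/43) * 4 = 48/43
  H: (2/43) * 4 = 8/43
  F: (7/43) * 4 = 28/43
  D: (3/43) * 4 = 12/43
  E: (2/43) * 5 = 10/43
Sum = (17 + 48 + 8 + 28 + 12 + 10)/43 = 123/43

L = 123/43 = 2.8605 bits/symbol


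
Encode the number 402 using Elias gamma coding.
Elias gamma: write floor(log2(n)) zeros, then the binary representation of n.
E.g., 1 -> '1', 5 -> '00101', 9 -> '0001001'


num_bits = floor(log2(402)) + 1 = 9
leading_zeros = num_bits - 1 = 8
binary(402) = 110010010

Elias gamma(402) = '00000000' + '110010010' = 00000000110010010 (17 bits)


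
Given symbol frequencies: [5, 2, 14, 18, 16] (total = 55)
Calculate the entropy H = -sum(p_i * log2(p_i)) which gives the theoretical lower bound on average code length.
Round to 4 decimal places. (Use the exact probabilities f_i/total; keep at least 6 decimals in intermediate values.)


Per-symbol terms -p_i * log2(p_i) with p_i = f_i/55:
  p = 5/55 = 0.090909: log2(p) = -3.459432, -p*log2(p) = 0.314494
  p = 2/55 = 0.036364: log2(p) = -4.781360, -p*log2(p) = 0.173868
  p = 14/55 = 0.254545: log2(p) = -1.974005, -p*log2(p) = 0.502474
  p = 18/55 = 0.327273: log2(p) = -1.611435, -p*log2(p) = 0.527379
  p = 16/55 = 0.290909: log2(p) = -1.781360, -p*log2(p) = 0.518214
H = 0.314494 + 0.173868 + 0.502474 + 0.527379 + 0.518214 = 2.036429

H = 2.0364 bits/symbol


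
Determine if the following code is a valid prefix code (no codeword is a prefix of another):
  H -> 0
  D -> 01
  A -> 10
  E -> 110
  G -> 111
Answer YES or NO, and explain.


Checking each pair (does one codeword prefix another?):
  H='0' vs D='01': prefix -- VIOLATION

NO -- this is NOT a valid prefix code. H (0) is a prefix of D (01).


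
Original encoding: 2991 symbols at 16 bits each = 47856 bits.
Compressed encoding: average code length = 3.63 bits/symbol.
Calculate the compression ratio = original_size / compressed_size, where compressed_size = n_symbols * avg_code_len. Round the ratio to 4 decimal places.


original_size = n_symbols * orig_bits = 2991 * 16 = 47856 bits
compressed_size = n_symbols * avg_code_len = 2991 * 3.63 = 10857.33 bits
ratio = original_size / compressed_size = 47856 / 10857.33 = 4.4077

Compression ratio = 4.4077


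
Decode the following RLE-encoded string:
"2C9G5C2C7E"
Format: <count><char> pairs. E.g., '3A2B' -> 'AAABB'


Expanding each <count><char> pair:
  2C -> 'CC'
  9G -> 'GGGGGGGGG'
  5C -> 'CCCCC'
  2C -> 'CC'
  7E -> 'EEEEEEE'

Decoded = CCGGGGGGGGGCCCCCCCEEEEEEE


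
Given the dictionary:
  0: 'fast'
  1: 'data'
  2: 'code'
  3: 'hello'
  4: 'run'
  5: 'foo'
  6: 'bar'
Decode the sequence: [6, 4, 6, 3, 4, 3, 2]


Look up each index in the dictionary:
  6 -> 'bar'
  4 -> 'run'
  6 -> 'bar'
  3 -> 'hello'
  4 -> 'run'
  3 -> 'hello'
  2 -> 'code'

Decoded: "bar run bar hello run hello code"


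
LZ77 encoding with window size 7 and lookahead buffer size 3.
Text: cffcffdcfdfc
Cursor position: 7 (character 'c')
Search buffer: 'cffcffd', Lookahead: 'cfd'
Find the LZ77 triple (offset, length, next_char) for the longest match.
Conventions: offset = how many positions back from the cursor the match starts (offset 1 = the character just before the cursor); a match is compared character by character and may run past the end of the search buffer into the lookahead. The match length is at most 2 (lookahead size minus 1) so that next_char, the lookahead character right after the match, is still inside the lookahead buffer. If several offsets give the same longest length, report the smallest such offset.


Try each offset into the search buffer:
  offset=1 (pos 6, char 'd'): match length 0
  offset=2 (pos 5, char 'f'): match length 0
  offset=3 (pos 4, char 'f'): match length 0
  offset=4 (pos 3, char 'c'): match length 2
  offset=5 (pos 2, char 'f'): match length 0
  offset=6 (pos 1, char 'f'): match length 0
  offset=7 (pos 0, char 'c'): match length 2
Longest match has length 2, found at offsets 4, 7; take the smallest, offset 4.
next_char = character at position 7 + 2 = 9 -> 'd'

Best match: offset=4, length=2 (matching 'cf' starting at position 3)
LZ77 triple: (4, 2, 'd')


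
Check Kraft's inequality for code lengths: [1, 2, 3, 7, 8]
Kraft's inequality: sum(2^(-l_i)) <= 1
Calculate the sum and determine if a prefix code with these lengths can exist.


Sum = 2^(-1) + 2^(-2) + 2^(-3) + 2^(-7) + 2^(-8)
    = 0.5 + 0.25 + 0.125 + 0.0078125 + 0.00390625
    = 227/256 = 0.88671875
Since 0.88671875 <= 1, Kraft's inequality IS satisfied.
A prefix code with these lengths CAN exist.

Kraft sum = 0.88671875. Satisfied.


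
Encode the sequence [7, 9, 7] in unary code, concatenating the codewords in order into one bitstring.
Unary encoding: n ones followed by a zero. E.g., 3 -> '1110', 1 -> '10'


Encode each number as n ones followed by a terminating 0:
  7 -> 11111110 (8 bits)
  9 -> 1111111110 (10 bits)
  7 -> 11111110 (8 bits)
Total length = 8 + 10 + 8 = 26 bits.

Unary([7, 9, 7]) = 11111110111111111011111110 (26 bits)


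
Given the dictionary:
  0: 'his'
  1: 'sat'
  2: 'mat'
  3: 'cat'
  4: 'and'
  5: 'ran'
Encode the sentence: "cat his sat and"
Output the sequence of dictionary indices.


Look up each word in the dictionary:
  'cat' -> 3
  'his' -> 0
  'sat' -> 1
  'and' -> 4

Encoded: [3, 0, 1, 4]


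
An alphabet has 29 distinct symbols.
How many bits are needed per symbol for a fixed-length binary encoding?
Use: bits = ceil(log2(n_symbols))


log2(29) = 4.858
Bracket: 2^4 = 16 < 29 <= 2^5 = 32
So ceil(log2(29)) = 5

bits = ceil(log2(29)) = ceil(4.858) = 5 bits


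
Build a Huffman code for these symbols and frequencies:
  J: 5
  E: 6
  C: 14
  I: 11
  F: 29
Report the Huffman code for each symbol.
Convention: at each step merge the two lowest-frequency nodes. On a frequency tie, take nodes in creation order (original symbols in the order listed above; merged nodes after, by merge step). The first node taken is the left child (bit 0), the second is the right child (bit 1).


Huffman tree construction:
Step 1: Merge J(5) + E(6) = 11
Step 2: Merge I(11) + (J+E)(11) = 22
Step 3: Merge C(14) + (I+(J+E))(22) = 36
Step 4: Merge F(29) + (C+(I+(J+E)))(36) = 65
Read each symbol's code off the tree from the root (left child = 0, right child = 1).

Codes:
  J: 1110 (length 4)
  E: 1111 (length 4)
  C: 10 (length 2)
  I: 110 (length 3)
  F: 0 (length 1)
Average code length: 134/65 = 2.0615 bits/symbol


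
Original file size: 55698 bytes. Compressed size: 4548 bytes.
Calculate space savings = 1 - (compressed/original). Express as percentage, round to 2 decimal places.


ratio = compressed/original = 4548/55698 = 0.081655
savings = 1 - ratio = 1 - 0.081655 = 0.918345
as a percentage: 0.918345 * 100 = 91.83%

Space savings = 1 - 4548/55698 = 91.83%


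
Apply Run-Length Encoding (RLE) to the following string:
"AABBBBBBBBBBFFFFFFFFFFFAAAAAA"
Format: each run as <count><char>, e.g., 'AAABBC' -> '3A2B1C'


Scanning runs left to right:
  i=0: run of 'A' x 2 -> '2A'
  i=2: run of 'B' x 10 -> '10B'
  i=12: run of 'F' x 11 -> '11F'
  i=23: run of 'A' x 6 -> '6A'

RLE = 2A10B11F6A


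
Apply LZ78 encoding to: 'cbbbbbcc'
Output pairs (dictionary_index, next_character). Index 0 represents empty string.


LZ78 encoding steps:
Dictionary: {0: ''}
Step 1: w='' (idx 0), next='c' -> output (0, 'c'), add 'c' as idx 1
Step 2: w='' (idx 0), next='b' -> output (0, 'b'), add 'b' as idx 2
Step 3: w='b' (idx 2), next='b' -> output (2, 'b'), add 'bb' as idx 3
Step 4: w='bb' (idx 3), next='c' -> output (3, 'c'), add 'bbc' as idx 4
Step 5: w='c' (idx 1), end of input -> output (1, '')


Encoded: [(0, 'c'), (0, 'b'), (2, 'b'), (3, 'c'), (1, '')]
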